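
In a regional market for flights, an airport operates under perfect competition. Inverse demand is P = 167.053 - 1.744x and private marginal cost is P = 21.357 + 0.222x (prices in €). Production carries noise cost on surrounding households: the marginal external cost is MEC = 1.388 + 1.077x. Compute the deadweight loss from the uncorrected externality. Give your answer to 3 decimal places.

Market equilibrium (private): 21.357 + 0.222x = 167.053 - 1.744x → x_m = 74.1078.
Social marginal cost = private MC + MEC = 22.745 + 1.299x.
Set SMC = demand: 22.745 + 1.299x = 167.053 - 1.744x → x* = 47.4229.
Height of the DWL triangle at x_m is SMC(x_m) − demand(x_m) = MEC(x_m) = 81.2021.
DWL = ½ × 26.6849 × 81.2021 = 1083.4350.

DWL = €1083.435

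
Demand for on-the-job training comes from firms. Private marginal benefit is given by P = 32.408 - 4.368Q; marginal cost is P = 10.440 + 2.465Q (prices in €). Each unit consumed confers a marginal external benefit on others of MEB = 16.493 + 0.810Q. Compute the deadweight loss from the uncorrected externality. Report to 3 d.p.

DWL = €30.276

Market equilibrium (private): 10.440 + 2.465Q = 32.408 - 4.368Q → Q_m = 3.2150.
Social marginal benefit = demand + MEB = 48.901 - 3.558Q.
Set SMB = MC: 48.901 - 3.558Q = 10.440 + 2.465Q → Q* = 6.3857.
Height of the DWL triangle at Q_m is SMB(Q_m) − MC(Q_m) = MEB(Q_m) = 19.0971.
DWL = ½ × 3.1707 × 19.0971 = 30.2756.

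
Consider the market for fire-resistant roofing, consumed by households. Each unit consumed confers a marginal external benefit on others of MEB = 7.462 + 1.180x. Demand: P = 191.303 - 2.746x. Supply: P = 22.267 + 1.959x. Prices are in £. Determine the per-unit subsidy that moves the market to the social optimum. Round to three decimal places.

Social marginal benefit = demand + MEB = 198.765 - 1.566x.
Set SMB = MC: 198.765 - 1.566x = 22.267 + 1.959x → x* = 50.0704.
The Pigouvian subsidy equals MEB at x*: 7.462 + 1.180×50.0704 = 66.5451.

subsidy = £66.545 per unit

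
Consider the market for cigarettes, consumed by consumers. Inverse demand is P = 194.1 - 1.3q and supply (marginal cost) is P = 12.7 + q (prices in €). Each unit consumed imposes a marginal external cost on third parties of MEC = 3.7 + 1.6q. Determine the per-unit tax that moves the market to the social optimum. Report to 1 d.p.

Social marginal benefit = demand − MEC = 190.4 - 2.9q.
Set SMB = MC: 190.4 - 2.9q = 12.7 + q → q* = 45.5641.
The Pigouvian tax equals MEC at q*: 3.7 + 1.6×45.5641 = 76.6026.

tax = €76.6 per unit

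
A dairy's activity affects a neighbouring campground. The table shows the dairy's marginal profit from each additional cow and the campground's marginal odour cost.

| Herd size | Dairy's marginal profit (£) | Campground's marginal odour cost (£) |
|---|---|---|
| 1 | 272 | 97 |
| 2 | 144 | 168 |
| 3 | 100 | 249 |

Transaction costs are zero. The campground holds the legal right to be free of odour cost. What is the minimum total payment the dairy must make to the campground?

Efficient level: marginal profit ≥ marginal odour cost through level 1, so k* = 1.
With the campground holding the right, the dairy must at least compensate total damage at k*: 97 = 97.

£97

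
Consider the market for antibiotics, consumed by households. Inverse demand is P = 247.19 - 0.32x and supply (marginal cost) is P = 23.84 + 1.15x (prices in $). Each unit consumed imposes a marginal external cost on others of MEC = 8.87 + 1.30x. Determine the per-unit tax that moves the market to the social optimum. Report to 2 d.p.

Social marginal benefit = demand − MEC = 238.32 - 1.62x.
Set SMB = MC: 238.32 - 1.62x = 23.84 + 1.15x → x* = 77.4296.
The Pigouvian tax equals MEC at x*: 8.87 + 1.30×77.4296 = 109.5285.

tax = $109.53 per unit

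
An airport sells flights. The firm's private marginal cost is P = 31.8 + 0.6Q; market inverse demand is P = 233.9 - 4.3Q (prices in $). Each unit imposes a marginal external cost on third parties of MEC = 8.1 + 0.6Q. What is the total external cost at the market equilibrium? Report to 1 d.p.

Market equilibrium (private): 31.8 + 0.6Q = 233.9 - 4.3Q → Q_m = 41.2449.
Total external cost = ∫₀^{Q_m} (8.1 + 0.6Q) dQ = 8.1×41.2449 + ½×0.6×41.2449² = 844.4262.

$844.4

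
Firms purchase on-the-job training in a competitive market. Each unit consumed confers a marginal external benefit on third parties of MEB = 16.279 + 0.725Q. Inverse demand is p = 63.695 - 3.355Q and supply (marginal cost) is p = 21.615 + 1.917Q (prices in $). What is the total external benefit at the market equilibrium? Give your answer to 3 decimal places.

Market equilibrium (private): 21.615 + 1.917Q = 63.695 - 3.355Q → Q_m = 7.9818.
Total external benefit = ∫₀^{Q_m} (16.279 + 0.725Q) dQ = 16.279×7.9818 + ½×0.725×7.9818² = 153.0303.

$153.030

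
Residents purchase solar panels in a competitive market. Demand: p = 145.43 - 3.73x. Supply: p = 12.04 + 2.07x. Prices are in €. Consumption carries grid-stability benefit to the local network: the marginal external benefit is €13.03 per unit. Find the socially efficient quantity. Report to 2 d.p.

Social marginal benefit = demand + MEB = 158.46 - 3.73x.
Set SMB = MC: 158.46 - 3.73x = 12.04 + 2.07x → x* = 25.2448.

x* = 25.24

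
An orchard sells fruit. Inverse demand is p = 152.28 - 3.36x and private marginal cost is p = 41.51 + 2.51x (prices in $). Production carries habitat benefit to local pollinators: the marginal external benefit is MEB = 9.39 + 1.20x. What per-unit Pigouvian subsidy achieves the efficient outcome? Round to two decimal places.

Social marginal cost = private MC − MEB = 32.12 + 1.31x.
Set SMC = demand: 32.12 + 1.31x = 152.28 - 3.36x → x* = 25.7302.
The Pigouvian subsidy equals MEB at x*: 9.39 + 1.20×25.7302 = 40.2662.

subsidy = $40.27 per unit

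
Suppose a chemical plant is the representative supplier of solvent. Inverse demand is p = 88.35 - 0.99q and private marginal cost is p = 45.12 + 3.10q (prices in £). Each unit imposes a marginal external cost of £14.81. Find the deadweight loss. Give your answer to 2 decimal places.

Market equilibrium (private): 45.12 + 3.10q = 88.35 - 0.99q → q_m = 10.5697.
Social marginal cost = private MC + MEC = 59.93 + 3.10q.
Set SMC = demand: 59.93 + 3.10q = 88.35 - 0.99q → q* = 6.9487.
Height of the DWL triangle at q_m is SMC(q_m) − demand(q_m) = MEC(q_m) = 14.8100.
DWL = ½ × 3.6210 × 14.8100 = 26.8135.

DWL = £26.81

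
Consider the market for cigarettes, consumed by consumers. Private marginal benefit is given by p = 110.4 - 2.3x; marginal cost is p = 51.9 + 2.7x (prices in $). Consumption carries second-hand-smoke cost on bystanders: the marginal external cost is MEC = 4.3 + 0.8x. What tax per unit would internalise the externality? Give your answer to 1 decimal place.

Social marginal benefit = demand − MEC = 106.1 - 3.1x.
Set SMB = MC: 106.1 - 3.1x = 51.9 + 2.7x → x* = 9.3448.
The Pigouvian tax equals MEC at x*: 4.3 + 0.8×9.3448 = 11.7758.

tax = $11.8 per unit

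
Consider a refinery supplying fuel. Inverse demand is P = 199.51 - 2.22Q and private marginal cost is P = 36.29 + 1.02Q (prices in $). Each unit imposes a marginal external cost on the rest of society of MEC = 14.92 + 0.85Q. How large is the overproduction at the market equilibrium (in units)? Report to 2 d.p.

14.12 units

Market equilibrium (private): 36.29 + 1.02Q = 199.51 - 2.22Q → Q_m = 50.3765.
Social marginal cost = private MC + MEC = 51.21 + 1.87Q.
Set SMC = demand: 51.21 + 1.87Q = 199.51 - 2.22Q → Q* = 36.2592.
Gap = |50.3765 − 36.2592| = 14.1173.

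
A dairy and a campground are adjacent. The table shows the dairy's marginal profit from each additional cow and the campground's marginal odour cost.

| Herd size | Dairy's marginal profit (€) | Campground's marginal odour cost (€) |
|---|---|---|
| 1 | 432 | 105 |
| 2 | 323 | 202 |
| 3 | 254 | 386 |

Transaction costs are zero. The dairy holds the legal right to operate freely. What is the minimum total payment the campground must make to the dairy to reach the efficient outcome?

Left alone the dairy would choose level 3 (marginal profit stays positive).
Efficient level: k* = 2 (marginal profit ≥ marginal odour cost through 2).
The campground must at least cover the dairy's forgone profit from cutting 3→2: 254 = 254.

€254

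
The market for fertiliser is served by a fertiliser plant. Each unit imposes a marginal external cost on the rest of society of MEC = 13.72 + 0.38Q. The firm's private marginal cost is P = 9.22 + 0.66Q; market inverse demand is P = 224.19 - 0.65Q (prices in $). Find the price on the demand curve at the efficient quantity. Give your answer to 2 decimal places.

Social marginal cost = private MC + MEC = 22.94 + 1.04Q.
Set SMC = demand: 22.94 + 1.04Q = 224.19 - 0.65Q → Q* = 119.0828.
Consumer price on the demand curve at Q*: 224.19 − 0.65×119.0828 = 146.7862.

P = $146.79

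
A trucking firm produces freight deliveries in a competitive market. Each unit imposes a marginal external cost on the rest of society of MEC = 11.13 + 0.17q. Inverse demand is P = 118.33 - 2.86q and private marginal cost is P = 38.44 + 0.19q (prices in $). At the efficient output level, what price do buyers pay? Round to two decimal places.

P = $57.26

Social marginal cost = private MC + MEC = 49.57 + 0.36q.
Set SMC = demand: 49.57 + 0.36q = 118.33 - 2.86q → q* = 21.3540.
Consumer price on the demand curve at q*: 118.33 − 2.86×21.3540 = 57.2576.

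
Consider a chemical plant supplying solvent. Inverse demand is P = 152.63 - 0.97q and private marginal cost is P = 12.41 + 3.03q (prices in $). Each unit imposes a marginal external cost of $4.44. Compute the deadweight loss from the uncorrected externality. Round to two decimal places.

Market equilibrium (private): 12.41 + 3.03q = 152.63 - 0.97q → q_m = 35.0550.
Social marginal cost = private MC + MEC = 16.85 + 3.03q.
Set SMC = demand: 16.85 + 3.03q = 152.63 - 0.97q → q* = 33.9450.
Height of the DWL triangle at q_m is SMC(q_m) − demand(q_m) = MEC(q_m) = 4.4400.
DWL = ½ × 1.1100 × 4.4400 = 2.4642.

DWL = $2.46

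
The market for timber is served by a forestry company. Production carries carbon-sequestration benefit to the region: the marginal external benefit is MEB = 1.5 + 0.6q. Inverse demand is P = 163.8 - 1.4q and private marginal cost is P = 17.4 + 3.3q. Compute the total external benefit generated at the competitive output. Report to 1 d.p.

337.8

Market equilibrium (private): 17.4 + 3.3q = 163.8 - 1.4q → q_m = 31.1489.
Total external benefit = ∫₀^{q_m} (1.5 + 0.6q) dq = 1.5×31.1489 + ½×0.6×31.1489² = 337.7995.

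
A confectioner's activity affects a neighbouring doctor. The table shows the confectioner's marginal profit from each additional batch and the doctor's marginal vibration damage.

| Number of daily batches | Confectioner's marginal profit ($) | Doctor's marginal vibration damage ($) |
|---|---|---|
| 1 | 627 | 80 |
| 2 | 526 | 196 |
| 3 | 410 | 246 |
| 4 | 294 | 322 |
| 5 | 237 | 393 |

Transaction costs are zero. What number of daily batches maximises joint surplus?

Bargaining reaches the level where marginal profit last exceeds marginal vibration damage.
That holds through level 3 (410 ≥ 246) but not at 4 (294 < 322).

3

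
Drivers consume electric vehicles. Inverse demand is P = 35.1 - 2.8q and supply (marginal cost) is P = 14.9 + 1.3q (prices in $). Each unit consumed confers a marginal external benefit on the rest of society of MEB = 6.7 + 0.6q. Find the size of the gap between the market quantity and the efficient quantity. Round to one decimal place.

Market equilibrium (private): 14.9 + 1.3q = 35.1 - 2.8q → q_m = 4.9268.
Social marginal benefit = demand + MEB = 41.8 - 2.2q.
Set SMB = MC: 41.8 - 2.2q = 14.9 + 1.3q → q* = 7.6857.
Gap = |4.9268 − 7.6857| = 2.7589.

2.8 units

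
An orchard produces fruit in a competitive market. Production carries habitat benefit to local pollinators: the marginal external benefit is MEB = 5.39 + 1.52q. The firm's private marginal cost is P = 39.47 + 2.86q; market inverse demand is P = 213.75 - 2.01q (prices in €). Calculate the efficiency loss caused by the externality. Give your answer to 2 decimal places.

DWL = €533.48

Market equilibrium (private): 39.47 + 2.86q = 213.75 - 2.01q → q_m = 35.7864.
Social marginal cost = private MC − MEB = 34.08 + 1.34q.
Set SMC = demand: 34.08 + 1.34q = 213.75 - 2.01q → q* = 53.6328.
Height of the DWL triangle at q_m is demand(q_m) − SMC(q_m) = MEB(q_m) = 59.7854.
DWL = ½ × 17.8464 × 59.7854 = 533.4771.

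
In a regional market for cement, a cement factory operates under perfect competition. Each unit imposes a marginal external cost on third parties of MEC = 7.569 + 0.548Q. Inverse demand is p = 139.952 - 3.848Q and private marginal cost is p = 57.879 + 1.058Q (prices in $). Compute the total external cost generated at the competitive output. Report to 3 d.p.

Market equilibrium (private): 57.879 + 1.058Q = 139.952 - 3.848Q → Q_m = 16.7291.
Total external cost = ∫₀^{Q_m} (7.569 + 0.548Q) dQ = 7.569×16.7291 + ½×0.548×16.7291² = 203.3050.

$203.305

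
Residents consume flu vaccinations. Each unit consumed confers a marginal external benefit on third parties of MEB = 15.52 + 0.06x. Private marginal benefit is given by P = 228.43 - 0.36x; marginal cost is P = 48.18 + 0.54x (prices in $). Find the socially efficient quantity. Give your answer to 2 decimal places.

x* = 233.06

Social marginal benefit = demand + MEB = 243.95 - 0.30x.
Set SMB = MC: 243.95 - 0.30x = 48.18 + 0.54x → x* = 233.0595.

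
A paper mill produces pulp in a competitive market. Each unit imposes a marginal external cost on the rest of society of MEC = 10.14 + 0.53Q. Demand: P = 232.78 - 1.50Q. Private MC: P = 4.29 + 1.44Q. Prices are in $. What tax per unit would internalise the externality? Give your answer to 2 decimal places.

Social marginal cost = private MC + MEC = 14.43 + 1.97Q.
Set SMC = demand: 14.43 + 1.97Q = 232.78 - 1.50Q → Q* = 62.9251.
The Pigouvian tax equals MEC at Q*: 10.14 + 0.53×62.9251 = 43.4903.

tax = $43.49 per unit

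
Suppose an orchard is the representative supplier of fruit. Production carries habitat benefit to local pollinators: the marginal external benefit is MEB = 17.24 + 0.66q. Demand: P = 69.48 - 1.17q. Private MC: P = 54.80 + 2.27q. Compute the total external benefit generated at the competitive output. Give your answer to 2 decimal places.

79.58

Market equilibrium (private): 54.80 + 2.27q = 69.48 - 1.17q → q_m = 4.2674.
Total external benefit = ∫₀^{q_m} (17.24 + 0.66q) dq = 17.24×4.2674 + ½×0.66×4.2674² = 79.5795.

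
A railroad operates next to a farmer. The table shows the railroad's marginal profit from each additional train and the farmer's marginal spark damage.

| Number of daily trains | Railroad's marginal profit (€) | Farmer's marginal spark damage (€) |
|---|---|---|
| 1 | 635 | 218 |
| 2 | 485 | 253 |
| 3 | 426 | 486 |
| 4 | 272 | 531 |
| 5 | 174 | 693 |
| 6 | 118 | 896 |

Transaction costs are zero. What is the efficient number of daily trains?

Bargaining reaches the level where marginal profit last exceeds marginal spark damage.
That holds through level 2 (485 ≥ 253) but not at 3 (426 < 486).

2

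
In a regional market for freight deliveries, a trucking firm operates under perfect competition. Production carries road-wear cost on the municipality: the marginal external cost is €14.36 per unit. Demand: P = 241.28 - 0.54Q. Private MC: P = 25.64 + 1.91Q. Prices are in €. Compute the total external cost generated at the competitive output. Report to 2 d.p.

Market equilibrium (private): 25.64 + 1.91Q = 241.28 - 0.54Q → Q_m = 88.0163.
Total external cost = MEC × Q_m = 14.36 × 88.0163 = 1263.9141.

€1263.91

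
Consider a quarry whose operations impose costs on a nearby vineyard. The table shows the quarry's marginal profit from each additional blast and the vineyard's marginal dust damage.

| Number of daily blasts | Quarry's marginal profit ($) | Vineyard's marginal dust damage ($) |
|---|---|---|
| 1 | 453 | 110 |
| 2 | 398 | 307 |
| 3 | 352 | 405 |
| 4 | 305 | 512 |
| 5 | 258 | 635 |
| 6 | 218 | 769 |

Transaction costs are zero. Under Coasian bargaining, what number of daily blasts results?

Bargaining reaches the level where marginal profit last exceeds marginal dust damage.
That holds through level 2 (398 ≥ 307) but not at 3 (352 < 405).

2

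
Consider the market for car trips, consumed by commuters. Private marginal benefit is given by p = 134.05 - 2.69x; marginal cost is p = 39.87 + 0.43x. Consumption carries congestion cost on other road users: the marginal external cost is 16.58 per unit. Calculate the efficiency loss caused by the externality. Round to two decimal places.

Market equilibrium (private): 39.87 + 0.43x = 134.05 - 2.69x → x_m = 30.1859.
Social marginal benefit = demand − MEC = 117.47 - 2.69x.
Set SMB = MC: 117.47 - 2.69x = 39.87 + 0.43x → x* = 24.8718.
The loss is the area between SMB and MC from x* to x_m; with linear curves that's a triangle of height MEC(x_m).
DWL = ½ × 5.3141 × 16.5800 = 44.0539.

DWL = 44.05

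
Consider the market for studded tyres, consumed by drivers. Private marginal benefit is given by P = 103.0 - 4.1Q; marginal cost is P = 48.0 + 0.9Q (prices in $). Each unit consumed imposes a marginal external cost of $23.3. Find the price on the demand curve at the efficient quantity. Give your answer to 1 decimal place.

P = $77.0

Social marginal benefit = demand − MEC = 79.7 - 4.1Q.
Set SMB = MC: 79.7 - 4.1Q = 48.0 + 0.9Q → Q* = 6.3400.
Consumer price on the demand curve at Q*: 103.0 − 4.1×6.3400 = 77.0060.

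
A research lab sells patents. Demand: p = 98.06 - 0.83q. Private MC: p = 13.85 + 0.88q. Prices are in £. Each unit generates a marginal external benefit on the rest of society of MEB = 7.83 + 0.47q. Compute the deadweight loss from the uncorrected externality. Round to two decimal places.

DWL = £386.89

Market equilibrium (private): 13.85 + 0.88q = 98.06 - 0.83q → q_m = 49.2456.
Social marginal cost = private MC − MEB = 6.02 + 0.41q.
Set SMC = demand: 6.02 + 0.41q = 98.06 - 0.83q → q* = 74.2258.
The loss is the area between SMC and demand from q* to q_m; with linear curves that's a triangle of height MEB(q_m).
DWL = ½ × 24.9802 × 30.9754 = 386.8858.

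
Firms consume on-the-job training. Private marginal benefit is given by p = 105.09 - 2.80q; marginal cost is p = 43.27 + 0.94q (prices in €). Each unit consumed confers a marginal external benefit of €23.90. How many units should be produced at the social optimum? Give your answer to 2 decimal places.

q* = 22.92

Social marginal benefit = demand + MEB = 128.99 - 2.80q.
Set SMB = MC: 128.99 - 2.80q = 43.27 + 0.94q → q* = 22.9198.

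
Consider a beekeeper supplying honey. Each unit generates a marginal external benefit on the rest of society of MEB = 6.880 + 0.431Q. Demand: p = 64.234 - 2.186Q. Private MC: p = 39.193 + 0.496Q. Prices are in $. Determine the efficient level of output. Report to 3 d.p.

Q* = 14.181

Social marginal cost = private MC − MEB = 32.313 + 0.065Q.
Set SMC = demand: 32.313 + 0.065Q = 64.234 - 2.186Q → Q* = 14.1808.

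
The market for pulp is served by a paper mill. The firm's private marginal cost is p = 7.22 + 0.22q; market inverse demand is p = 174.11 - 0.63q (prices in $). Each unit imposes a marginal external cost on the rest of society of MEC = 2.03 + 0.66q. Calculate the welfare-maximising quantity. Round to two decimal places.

q* = 109.18

Social marginal cost = private MC + MEC = 9.25 + 0.88q.
Set SMC = demand: 9.25 + 0.88q = 174.11 - 0.63q → q* = 109.1788.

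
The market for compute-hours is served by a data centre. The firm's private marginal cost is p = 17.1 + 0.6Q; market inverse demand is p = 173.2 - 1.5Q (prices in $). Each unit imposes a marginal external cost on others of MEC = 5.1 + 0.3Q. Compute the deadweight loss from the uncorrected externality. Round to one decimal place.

Market equilibrium (private): 17.1 + 0.6Q = 173.2 - 1.5Q → Q_m = 74.3333.
Social marginal cost = private MC + MEC = 22.2 + 0.9Q.
Set SMC = demand: 22.2 + 0.9Q = 173.2 - 1.5Q → Q* = 62.9167.
The welfare-loss triangle has base |Q_m − Q*| and height MEC(Q_m) (the vertical gap between SMC and demand is zero at Q* and MEC at Q_m).
DWL = ½ × 11.4166 × 27.4000 = 156.4074.

DWL = $156.4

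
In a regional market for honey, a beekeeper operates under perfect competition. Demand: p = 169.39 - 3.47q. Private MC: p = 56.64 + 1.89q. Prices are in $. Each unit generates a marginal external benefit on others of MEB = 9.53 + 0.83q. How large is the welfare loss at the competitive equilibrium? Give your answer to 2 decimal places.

Market equilibrium (private): 56.64 + 1.89q = 169.39 - 3.47q → q_m = 21.0354.
Social marginal cost = private MC − MEB = 47.11 + 1.06q.
Set SMC = demand: 47.11 + 1.06q = 169.39 - 3.47q → q* = 26.9934.
The loss is the area between SMC and demand from q* to q_m; with linear curves that's a triangle of height MEB(q_m).
DWL = ½ × 5.9580 × 26.9894 = 80.4014.

DWL = $80.40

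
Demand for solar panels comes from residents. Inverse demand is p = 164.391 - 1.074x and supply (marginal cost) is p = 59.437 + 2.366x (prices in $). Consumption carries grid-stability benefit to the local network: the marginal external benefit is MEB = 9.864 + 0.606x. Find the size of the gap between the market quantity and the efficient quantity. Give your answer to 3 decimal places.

10.005 units

Market equilibrium (private): 59.437 + 2.366x = 164.391 - 1.074x → x_m = 30.5099.
Social marginal benefit = demand + MEB = 174.255 - 0.468x.
Set SMB = MC: 174.255 - 0.468x = 59.437 + 2.366x → x* = 40.5145.
Gap = |30.5099 − 40.5145| = 10.0046.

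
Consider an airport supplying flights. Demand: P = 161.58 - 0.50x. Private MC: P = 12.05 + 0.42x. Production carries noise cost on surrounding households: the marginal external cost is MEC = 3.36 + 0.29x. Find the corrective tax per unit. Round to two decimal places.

tax = 38.39 per unit

Social marginal cost = private MC + MEC = 15.41 + 0.71x.
Set SMC = demand: 15.41 + 0.71x = 161.58 - 0.50x → x* = 120.8017.
The Pigouvian tax equals MEC at x*: 3.36 + 0.29×120.8017 = 38.3925.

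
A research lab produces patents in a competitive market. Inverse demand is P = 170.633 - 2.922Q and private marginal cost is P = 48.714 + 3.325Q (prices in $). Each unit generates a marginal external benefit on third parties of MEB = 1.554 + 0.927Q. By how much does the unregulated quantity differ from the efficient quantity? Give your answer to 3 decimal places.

Market equilibrium (private): 48.714 + 3.325Q = 170.633 - 2.922Q → Q_m = 19.5164.
Social marginal cost = private MC − MEB = 47.160 + 2.398Q.
Set SMC = demand: 47.160 + 2.398Q = 170.633 - 2.922Q → Q* = 23.2092.
Gap = |19.5164 − 23.2092| = 3.6928.

3.693 units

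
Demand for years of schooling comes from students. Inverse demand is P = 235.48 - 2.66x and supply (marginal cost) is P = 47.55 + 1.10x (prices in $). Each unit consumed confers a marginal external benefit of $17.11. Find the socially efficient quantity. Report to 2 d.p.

x* = 54.53

Social marginal benefit = demand + MEB = 252.59 - 2.66x.
Set SMB = MC: 252.59 - 2.66x = 47.55 + 1.10x → x* = 54.5319.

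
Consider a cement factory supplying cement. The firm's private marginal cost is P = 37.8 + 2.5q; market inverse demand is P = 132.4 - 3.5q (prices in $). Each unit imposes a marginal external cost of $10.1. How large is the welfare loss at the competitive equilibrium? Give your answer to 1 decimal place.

Market equilibrium (private): 37.8 + 2.5q = 132.4 - 3.5q → q_m = 15.7667.
Social marginal cost = private MC + MEC = 47.9 + 2.5q.
Set SMC = demand: 47.9 + 2.5q = 132.4 - 3.5q → q* = 14.0833.
Height of the DWL triangle at q_m is SMC(q_m) − demand(q_m) = MEC(q_m) = 10.1000.
DWL = ½ × 1.6834 × 10.1000 = 8.5012.

DWL = $8.5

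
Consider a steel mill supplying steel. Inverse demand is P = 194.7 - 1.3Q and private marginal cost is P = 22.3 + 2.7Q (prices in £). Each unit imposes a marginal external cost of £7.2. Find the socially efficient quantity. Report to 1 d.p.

Q* = 41.3

Social marginal cost = private MC + MEC = 29.5 + 2.7Q.
Set SMC = demand: 29.5 + 2.7Q = 194.7 - 1.3Q → Q* = 41.3000.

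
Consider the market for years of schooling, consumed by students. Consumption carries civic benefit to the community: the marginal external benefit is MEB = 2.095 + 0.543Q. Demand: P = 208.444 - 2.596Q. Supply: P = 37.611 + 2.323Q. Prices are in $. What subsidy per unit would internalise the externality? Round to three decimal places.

Social marginal benefit = demand + MEB = 210.539 - 2.053Q.
Set SMB = MC: 210.539 - 2.053Q = 37.611 + 2.323Q → Q* = 39.5174.
The Pigouvian subsidy equals MEB at Q*: 2.095 + 0.543×39.5174 = 23.5529.

subsidy = $23.553 per unit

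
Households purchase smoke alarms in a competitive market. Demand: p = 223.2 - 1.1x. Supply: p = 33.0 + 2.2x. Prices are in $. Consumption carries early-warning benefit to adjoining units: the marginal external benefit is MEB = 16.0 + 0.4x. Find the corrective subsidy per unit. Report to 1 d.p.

Social marginal benefit = demand + MEB = 239.2 - 0.7x.
Set SMB = MC: 239.2 - 0.7x = 33.0 + 2.2x → x* = 71.1034.
The Pigouvian subsidy equals MEB at x*: 16.0 + 0.4×71.1034 = 44.4414.

subsidy = $44.4 per unit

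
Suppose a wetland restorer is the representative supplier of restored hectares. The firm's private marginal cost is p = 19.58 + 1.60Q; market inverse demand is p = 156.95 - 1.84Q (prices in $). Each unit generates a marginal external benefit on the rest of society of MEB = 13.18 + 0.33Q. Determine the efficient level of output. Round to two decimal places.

Q* = 48.41

Social marginal cost = private MC − MEB = 6.40 + 1.27Q.
Set SMC = demand: 6.40 + 1.27Q = 156.95 - 1.84Q → Q* = 48.4084.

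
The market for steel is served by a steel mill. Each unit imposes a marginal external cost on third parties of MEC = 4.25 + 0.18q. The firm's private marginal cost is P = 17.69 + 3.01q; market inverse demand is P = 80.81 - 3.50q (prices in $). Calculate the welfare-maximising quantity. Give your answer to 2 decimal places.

q* = 8.80

Social marginal cost = private MC + MEC = 21.94 + 3.19q.
Set SMC = demand: 21.94 + 3.19q = 80.81 - 3.50q → q* = 8.7997.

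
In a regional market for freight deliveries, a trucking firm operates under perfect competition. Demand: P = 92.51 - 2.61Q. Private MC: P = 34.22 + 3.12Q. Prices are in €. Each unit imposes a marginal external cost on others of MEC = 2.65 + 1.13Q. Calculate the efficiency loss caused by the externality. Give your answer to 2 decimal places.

DWL = €14.58

Market equilibrium (private): 34.22 + 3.12Q = 92.51 - 2.61Q → Q_m = 10.1728.
Social marginal cost = private MC + MEC = 36.87 + 4.25Q.
Set SMC = demand: 36.87 + 4.25Q = 92.51 - 2.61Q → Q* = 8.1108.
The welfare-loss triangle has base |Q_m − Q*| and height MEC(Q_m) (the vertical gap between SMC and demand is zero at Q* and MEC at Q_m).
DWL = ½ × 2.0620 × 14.1452 = 14.5837.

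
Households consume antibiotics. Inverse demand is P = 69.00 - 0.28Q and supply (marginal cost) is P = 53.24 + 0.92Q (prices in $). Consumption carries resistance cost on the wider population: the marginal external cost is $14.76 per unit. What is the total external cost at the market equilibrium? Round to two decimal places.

Market equilibrium (private): 53.24 + 0.92Q = 69.00 - 0.28Q → Q_m = 13.1333.
Total external cost = MEC × Q_m = 14.76 × 13.1333 = 193.8475.

$193.85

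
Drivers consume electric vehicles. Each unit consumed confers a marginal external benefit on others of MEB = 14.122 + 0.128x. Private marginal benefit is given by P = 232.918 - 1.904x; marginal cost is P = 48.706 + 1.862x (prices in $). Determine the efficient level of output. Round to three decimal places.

Social marginal benefit = demand + MEB = 247.040 - 1.776x.
Set SMB = MC: 247.040 - 1.776x = 48.706 + 1.862x → x* = 54.5173.

x* = 54.517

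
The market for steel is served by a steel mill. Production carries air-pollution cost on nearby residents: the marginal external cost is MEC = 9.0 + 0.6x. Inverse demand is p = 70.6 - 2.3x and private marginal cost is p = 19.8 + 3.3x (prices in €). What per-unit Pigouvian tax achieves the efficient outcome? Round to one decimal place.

tax = €13.0 per unit

Social marginal cost = private MC + MEC = 28.8 + 3.9x.
Set SMC = demand: 28.8 + 3.9x = 70.6 - 2.3x → x* = 6.7419.
The Pigouvian tax equals MEC at x*: 9.0 + 0.6×6.7419 = 13.0451.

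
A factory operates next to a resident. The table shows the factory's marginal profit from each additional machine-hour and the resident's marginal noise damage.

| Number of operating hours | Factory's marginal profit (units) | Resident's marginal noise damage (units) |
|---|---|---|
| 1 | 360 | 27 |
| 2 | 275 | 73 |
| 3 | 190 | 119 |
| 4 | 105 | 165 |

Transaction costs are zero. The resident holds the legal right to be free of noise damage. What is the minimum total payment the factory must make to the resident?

219

Efficient level: marginal profit ≥ marginal noise damage through level 3, so k* = 3.
With the resident holding the right, the factory must at least compensate total damage at k*: 27 + 73 + 119 = 219.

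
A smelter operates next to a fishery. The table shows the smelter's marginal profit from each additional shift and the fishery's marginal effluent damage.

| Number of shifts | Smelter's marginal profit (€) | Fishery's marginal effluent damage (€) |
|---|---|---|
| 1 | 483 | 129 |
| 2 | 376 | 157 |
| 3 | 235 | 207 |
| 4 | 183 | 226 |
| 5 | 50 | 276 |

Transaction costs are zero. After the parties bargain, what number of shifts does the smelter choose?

3

Bargaining reaches the level where marginal profit last exceeds marginal effluent damage.
That holds through level 3 (235 ≥ 207) but not at 4 (183 < 226).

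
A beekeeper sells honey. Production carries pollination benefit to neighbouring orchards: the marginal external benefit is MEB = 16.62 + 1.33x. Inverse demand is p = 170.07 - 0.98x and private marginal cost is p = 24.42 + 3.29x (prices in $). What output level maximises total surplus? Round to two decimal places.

Social marginal cost = private MC − MEB = 7.80 + 1.96x.
Set SMC = demand: 7.80 + 1.96x = 170.07 - 0.98x → x* = 55.1939.

x* = 55.19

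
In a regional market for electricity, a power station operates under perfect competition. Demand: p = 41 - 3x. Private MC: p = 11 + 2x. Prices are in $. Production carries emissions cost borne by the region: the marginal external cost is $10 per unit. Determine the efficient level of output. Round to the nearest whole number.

Social marginal cost = private MC + MEC = 21 + 2x.
Set SMC = demand: 21 + 2x = 41 - 3x → x* = 4.0000.

x* = 4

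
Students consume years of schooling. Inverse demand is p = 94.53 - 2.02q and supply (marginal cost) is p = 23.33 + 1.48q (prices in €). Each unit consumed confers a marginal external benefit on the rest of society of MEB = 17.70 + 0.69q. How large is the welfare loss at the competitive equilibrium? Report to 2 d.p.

Market equilibrium (private): 23.33 + 1.48q = 94.53 - 2.02q → q_m = 20.3429.
Social marginal benefit = demand + MEB = 112.23 - 1.33q.
Set SMB = MC: 112.23 - 1.33q = 23.33 + 1.48q → q* = 31.6370.
Height of the DWL triangle at q_m is SMB(q_m) − MC(q_m) = MEB(q_m) = 31.7366.
DWL = ½ × 11.2941 × 31.7366 = 179.2182.

DWL = €179.22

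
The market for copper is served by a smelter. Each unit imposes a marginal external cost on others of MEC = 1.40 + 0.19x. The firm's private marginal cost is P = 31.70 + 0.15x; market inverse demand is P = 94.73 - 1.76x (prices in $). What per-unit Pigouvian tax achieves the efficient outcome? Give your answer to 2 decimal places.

tax = $6.98 per unit

Social marginal cost = private MC + MEC = 33.10 + 0.34x.
Set SMC = demand: 33.10 + 0.34x = 94.73 - 1.76x → x* = 29.3476.
The Pigouvian tax equals MEC at x*: 1.40 + 0.19×29.3476 = 6.9760.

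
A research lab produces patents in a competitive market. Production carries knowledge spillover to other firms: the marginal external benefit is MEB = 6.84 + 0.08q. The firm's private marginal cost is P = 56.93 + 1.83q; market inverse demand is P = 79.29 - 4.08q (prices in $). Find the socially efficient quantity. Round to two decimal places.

q* = 5.01

Social marginal cost = private MC − MEB = 50.09 + 1.75q.
Set SMC = demand: 50.09 + 1.75q = 79.29 - 4.08q → q* = 5.0086.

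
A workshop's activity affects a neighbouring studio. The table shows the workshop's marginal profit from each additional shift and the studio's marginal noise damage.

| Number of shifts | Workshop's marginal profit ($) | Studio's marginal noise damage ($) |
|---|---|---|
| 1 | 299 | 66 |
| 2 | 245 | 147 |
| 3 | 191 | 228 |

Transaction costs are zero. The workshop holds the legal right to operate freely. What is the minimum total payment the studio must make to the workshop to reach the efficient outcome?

Left alone the workshop would choose level 3 (marginal profit stays positive).
Efficient level: k* = 2 (marginal profit ≥ marginal noise damage through 2).
The studio must at least cover the workshop's forgone profit from cutting 3→2: 191 = 191.

$191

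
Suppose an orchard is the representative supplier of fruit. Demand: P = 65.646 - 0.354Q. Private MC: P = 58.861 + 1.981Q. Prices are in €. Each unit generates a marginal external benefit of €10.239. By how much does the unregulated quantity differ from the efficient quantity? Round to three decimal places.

Market equilibrium (private): 58.861 + 1.981Q = 65.646 - 0.354Q → Q_m = 2.9058.
Social marginal cost = private MC − MEB = 48.622 + 1.981Q.
Set SMC = demand: 48.622 + 1.981Q = 65.646 - 0.354Q → Q* = 7.2908.
Gap = |2.9058 − 7.2908| = 4.3850.

4.385 units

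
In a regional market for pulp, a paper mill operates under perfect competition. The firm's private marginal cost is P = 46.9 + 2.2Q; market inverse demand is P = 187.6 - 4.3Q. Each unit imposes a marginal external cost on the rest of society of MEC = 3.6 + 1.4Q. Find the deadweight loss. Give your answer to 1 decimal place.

Market equilibrium (private): 46.9 + 2.2Q = 187.6 - 4.3Q → Q_m = 21.6462.
Social marginal cost = private MC + MEC = 50.5 + 3.6Q.
Set SMC = demand: 50.5 + 3.6Q = 187.6 - 4.3Q → Q* = 17.3544.
Between Q* and Q_m the wedge SMC − demand runs linearly from 0 to MEC(Q_m), so the loss is a triangle.
DWL = ½ × 4.2918 × 33.9046 = 72.7559.

DWL = 72.8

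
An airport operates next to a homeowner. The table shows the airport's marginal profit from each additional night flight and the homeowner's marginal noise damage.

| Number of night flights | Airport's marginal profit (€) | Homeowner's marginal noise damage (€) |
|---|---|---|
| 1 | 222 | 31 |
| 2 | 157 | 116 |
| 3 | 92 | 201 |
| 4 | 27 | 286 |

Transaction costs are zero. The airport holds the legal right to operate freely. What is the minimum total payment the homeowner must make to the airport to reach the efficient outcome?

Left alone the airport would choose level 4 (marginal profit stays positive).
Efficient level: k* = 2 (marginal profit ≥ marginal noise damage through 2).
The homeowner must at least cover the airport's forgone profit from cutting 4→2: 92 + 27 = 119.

€119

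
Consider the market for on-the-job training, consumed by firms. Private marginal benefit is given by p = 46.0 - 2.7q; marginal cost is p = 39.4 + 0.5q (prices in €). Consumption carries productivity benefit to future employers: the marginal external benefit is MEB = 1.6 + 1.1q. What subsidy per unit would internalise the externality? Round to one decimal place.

Social marginal benefit = demand + MEB = 47.6 - 1.6q.
Set SMB = MC: 47.6 - 1.6q = 39.4 + 0.5q → q* = 3.9048.
The Pigouvian subsidy equals MEB at q*: 1.6 + 1.1×3.9048 = 5.8953.

subsidy = €5.9 per unit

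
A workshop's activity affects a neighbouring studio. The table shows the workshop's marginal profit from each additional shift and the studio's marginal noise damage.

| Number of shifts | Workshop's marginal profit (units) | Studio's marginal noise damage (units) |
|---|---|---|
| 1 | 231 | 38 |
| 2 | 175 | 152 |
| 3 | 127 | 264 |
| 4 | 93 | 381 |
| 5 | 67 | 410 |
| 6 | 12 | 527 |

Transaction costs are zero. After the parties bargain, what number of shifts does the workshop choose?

Bargaining reaches the level where marginal profit last exceeds marginal noise damage.
That holds through level 2 (175 ≥ 152) but not at 3 (127 < 264).

2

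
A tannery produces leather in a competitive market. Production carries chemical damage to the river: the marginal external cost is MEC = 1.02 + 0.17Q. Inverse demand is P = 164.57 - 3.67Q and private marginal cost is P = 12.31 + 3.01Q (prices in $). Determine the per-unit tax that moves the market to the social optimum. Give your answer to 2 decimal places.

tax = $4.77 per unit

Social marginal cost = private MC + MEC = 13.33 + 3.18Q.
Set SMC = demand: 13.33 + 3.18Q = 164.57 - 3.67Q → Q* = 22.0788.
The Pigouvian tax equals MEC at Q*: 1.02 + 0.17×22.0788 = 4.7734.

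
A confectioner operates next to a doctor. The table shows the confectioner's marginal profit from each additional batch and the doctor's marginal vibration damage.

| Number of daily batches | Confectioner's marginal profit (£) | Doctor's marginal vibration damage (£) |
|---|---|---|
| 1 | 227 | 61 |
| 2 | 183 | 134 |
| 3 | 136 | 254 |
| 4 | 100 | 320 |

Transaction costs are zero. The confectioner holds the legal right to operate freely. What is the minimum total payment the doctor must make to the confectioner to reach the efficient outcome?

Left alone the confectioner would choose level 4 (marginal profit stays positive).
Efficient level: k* = 2 (marginal profit ≥ marginal vibration damage through 2).
The doctor must at least cover the confectioner's forgone profit from cutting 4→2: 136 + 100 = 236.

£236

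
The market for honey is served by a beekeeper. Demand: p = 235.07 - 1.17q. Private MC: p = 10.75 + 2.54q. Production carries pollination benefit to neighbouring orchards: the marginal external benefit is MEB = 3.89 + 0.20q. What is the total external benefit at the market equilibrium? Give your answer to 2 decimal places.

Market equilibrium (private): 10.75 + 2.54q = 235.07 - 1.17q → q_m = 60.4636.
Total external benefit = ∫₀^{q_m} (3.89 + 0.20q) dq = 3.89×60.4636 + ½×0.20×60.4636² = 600.7881.

600.79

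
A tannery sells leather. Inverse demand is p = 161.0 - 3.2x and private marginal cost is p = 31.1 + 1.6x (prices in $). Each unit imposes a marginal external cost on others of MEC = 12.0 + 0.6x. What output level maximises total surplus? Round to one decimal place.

Social marginal cost = private MC + MEC = 43.1 + 2.2x.
Set SMC = demand: 43.1 + 2.2x = 161.0 - 3.2x → x* = 21.8333.

x* = 21.8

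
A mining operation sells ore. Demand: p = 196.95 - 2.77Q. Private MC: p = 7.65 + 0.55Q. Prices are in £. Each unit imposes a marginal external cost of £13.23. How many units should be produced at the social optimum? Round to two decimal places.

Social marginal cost = private MC + MEC = 20.88 + 0.55Q.
Set SMC = demand: 20.88 + 0.55Q = 196.95 - 2.77Q → Q* = 53.0331.

Q* = 53.03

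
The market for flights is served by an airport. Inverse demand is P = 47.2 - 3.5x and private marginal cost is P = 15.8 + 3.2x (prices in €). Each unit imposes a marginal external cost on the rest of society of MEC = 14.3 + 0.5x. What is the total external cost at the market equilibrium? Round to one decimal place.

€72.5

Market equilibrium (private): 15.8 + 3.2x = 47.2 - 3.5x → x_m = 4.6866.
Total external cost = ∫₀^{x_m} (14.3 + 0.5x) dx = 14.3×4.6866 + ½×0.5×4.6866² = 72.5094.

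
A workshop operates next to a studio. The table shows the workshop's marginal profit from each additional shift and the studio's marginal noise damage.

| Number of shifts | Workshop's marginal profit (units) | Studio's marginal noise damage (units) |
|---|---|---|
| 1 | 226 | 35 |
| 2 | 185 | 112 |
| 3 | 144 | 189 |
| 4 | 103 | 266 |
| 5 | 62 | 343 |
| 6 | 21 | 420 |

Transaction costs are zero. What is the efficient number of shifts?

Bargaining reaches the level where marginal profit last exceeds marginal noise damage.
That holds through level 2 (185 ≥ 112) but not at 3 (144 < 189).

2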